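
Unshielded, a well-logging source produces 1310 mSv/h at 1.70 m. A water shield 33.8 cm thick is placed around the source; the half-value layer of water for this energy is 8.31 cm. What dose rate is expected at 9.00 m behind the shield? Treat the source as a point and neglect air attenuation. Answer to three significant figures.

2.79 mSv/h

Distance alone: 1310 × (1.70/9.00)² = 1310 × 0.03568 = 46.74 mSv/h.
Shield: 33.8/8.31 = 4.067 half-value layers → attenuation 2^(−4.067) = 0.05966.
Combined: 46.74 × 0.05966 = 2.789 mSv/h.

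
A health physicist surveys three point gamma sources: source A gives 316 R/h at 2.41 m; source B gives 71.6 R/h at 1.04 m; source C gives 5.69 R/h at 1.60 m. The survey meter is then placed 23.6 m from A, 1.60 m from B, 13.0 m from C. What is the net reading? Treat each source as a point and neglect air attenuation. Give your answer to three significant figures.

Each source contributes Iᵢ·(dᵢ/rᵢ)²; contributions add.
A: 316 × (2.41/23.6)² = 3.295 R/h
B: 71.6 × (1.04/1.60)² = 30.25 R/h
C: 5.69 × (1.60/13.0)² = 0.08619 R/h
Total = 3.295 + 30.25 + 0.08619 = 33.63 R/h.

33.6 R/h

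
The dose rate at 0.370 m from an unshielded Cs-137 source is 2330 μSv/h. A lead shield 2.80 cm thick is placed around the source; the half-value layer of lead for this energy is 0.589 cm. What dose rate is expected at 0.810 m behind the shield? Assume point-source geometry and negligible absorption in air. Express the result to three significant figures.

Distance alone: (0.370/0.810)² = 0.2087, so 2330 × 0.2087 = 486.3 μSv/h.
Shield: 2.80/0.589 = 4.754 half-value layers → attenuation 2^(−4.754) = 0.03706.
Combined: 486.3 × 0.03706 = 18.02 μSv/h.

18.0 μSv/h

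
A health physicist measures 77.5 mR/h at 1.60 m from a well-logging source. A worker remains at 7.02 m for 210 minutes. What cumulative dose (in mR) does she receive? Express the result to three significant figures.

14.1 mR

Intensity scales as (d₁/d₂)², so rate at 7.02 m:
77.5 × (1.60/7.02)² = 77.5 × 0.05195 = 4.026 mR/h.
Dose = rate × time = 4.026 mR/h × 3.500 h = 14.09 mR.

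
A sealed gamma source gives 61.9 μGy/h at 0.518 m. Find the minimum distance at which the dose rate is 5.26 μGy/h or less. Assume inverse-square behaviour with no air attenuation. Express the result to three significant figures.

1.78 m

Using I₁d₁² = I₂d₂², d₂ = d₁·√(I₁/I₂).
I₁/I₂ = 61.9/5.26 = 11.77, so d₂ = 0.518 × √11.77 = 1.777 m.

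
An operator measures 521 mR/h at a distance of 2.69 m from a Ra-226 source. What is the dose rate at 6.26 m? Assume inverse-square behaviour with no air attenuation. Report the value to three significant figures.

Since intensity falls as 1/r², the rate at 6.26 m is
521 × (2.69/6.26)² = 521 × 0.1847 = 96.23 mR/h.

96.2 mR/h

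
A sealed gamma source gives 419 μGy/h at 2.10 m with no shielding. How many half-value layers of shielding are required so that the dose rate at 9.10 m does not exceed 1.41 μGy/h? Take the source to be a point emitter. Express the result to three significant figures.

At 9.10 m, distance alone gives (2.10/9.10)² = 0.05325, so 419 × 0.05325 = 22.31 μGy/h.
Further attenuation needed: 22.31/1.41 = 15.82.
n = log₂(15.82) = 3.984 half-value layers.

3.98 half-value layers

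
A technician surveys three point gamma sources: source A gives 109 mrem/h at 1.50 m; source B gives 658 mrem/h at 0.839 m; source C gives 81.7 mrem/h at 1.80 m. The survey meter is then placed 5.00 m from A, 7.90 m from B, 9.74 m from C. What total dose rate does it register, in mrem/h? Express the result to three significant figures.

20.0 mrem/h

Each source contributes Iᵢ·(dᵢ/rᵢ)²; contributions add.
A: 109 × (1.50/5.00)² = 9.810 mrem/h
B: 658 × (0.839/7.90)² = 7.422 mrem/h
C: 81.7 × (1.80/9.74)² = 2.790 mrem/h
Total = 9.810 + 7.422 + 2.790 = 20.02 mrem/h.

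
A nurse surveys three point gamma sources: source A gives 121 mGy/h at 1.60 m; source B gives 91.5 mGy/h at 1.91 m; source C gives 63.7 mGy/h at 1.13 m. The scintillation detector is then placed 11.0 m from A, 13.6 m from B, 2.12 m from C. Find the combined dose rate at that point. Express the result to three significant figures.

22.5 mGy/h

By superposition, sum each source's inverse-square contribution:
A: 121 × (1.60/11.0)² = 2.560 mGy/h
B: 91.5 × (1.91/13.6)² = 1.805 mGy/h
C: 63.7 × (1.13/2.12)² = 18.10 mGy/h
Total = 2.560 + 1.805 + 18.10 = 22.46 mGy/h.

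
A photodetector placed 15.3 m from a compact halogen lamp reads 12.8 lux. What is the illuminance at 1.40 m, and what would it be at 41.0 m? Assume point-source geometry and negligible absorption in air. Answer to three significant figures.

Using I₁d₁² = I₂d₂²,
At 1.40 m: 12.8 × (15.3/1.40)² = 12.8 × 119.4 = 1528 lux
At 41.0 m: 1528 × (1.40/41.0)² = 1528 × 0.001166 = 1.782 lux.

1530 lux; 1.78 lux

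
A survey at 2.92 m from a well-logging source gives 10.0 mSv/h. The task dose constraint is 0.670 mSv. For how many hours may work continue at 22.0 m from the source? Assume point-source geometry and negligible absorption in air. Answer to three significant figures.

Since intensity falls as 1/r², rate at 22.0 m:
10.0 × (2.92/22.0)² = 10.0 × 0.01762 = 0.1762 mSv/h.
Stay time = 0.670 mSv ÷ 0.1762 mSv/h = 3.802 h.

3.80 h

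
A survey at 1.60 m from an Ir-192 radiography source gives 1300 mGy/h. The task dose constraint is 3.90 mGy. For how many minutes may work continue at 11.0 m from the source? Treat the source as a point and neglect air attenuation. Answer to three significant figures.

8.51 min

Using I₁d₁² = I₂d₂², rate at 11.0 m:
(1.60/11.0)² = 0.02116, so 1300 × 0.02116 = 27.51 mGy/h.
Stay time = 3.90 mGy ÷ 27.51 mGy/h = 0.1418 h = 8.508 min.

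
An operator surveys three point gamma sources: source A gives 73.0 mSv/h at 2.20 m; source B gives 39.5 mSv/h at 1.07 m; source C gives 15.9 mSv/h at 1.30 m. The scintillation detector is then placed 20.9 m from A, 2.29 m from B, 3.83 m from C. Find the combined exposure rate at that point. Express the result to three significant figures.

11.3 mSv/h

Each source contributes Iᵢ·(dᵢ/rᵢ)²; contributions add.
A: 73.0 × (2.20/20.9)² = 0.8089 mSv/h
B: 39.5 × (1.07/2.29)² = 8.624 mSv/h
C: 15.9 × (1.30/3.83)² = 1.832 mSv/h
Total = 0.8089 + 8.624 + 1.832 = 11.26 mSv/h.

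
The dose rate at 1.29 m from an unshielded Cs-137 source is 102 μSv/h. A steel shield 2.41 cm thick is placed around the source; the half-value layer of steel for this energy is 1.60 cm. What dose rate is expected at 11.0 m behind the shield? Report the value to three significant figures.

0.494 μSv/h

Distance alone: 102 × (1.29/11.0)² = 102 × 0.01375 = 1.403 μSv/h.
Shield: 2.41/1.60 = 1.506 half-value layers → attenuation 2^(−1.506) = 0.3521.
Combined: 1.403 × 0.3521 = 0.4940 μSv/h.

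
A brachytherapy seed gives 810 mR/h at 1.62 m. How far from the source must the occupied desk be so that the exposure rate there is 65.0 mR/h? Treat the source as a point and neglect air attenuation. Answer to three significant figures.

Applying the 1/r² law, d₂ = d₁·√(I₁/I₂).
I₁/I₂ = 810/65.0 = 12.46, so d₂ = 1.62 × √12.46 = 5.718 m.

5.72 m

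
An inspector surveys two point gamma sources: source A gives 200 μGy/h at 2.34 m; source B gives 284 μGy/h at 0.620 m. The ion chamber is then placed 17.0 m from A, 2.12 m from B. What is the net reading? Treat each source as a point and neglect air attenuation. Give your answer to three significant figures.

Each source contributes Iᵢ·(dᵢ/rᵢ)²; contributions add.
A: 200 × (2.34/17.0)² = 3.789 μGy/h
B: 284 × (0.620/2.12)² = 24.29 μGy/h
Total = 3.789 + 24.29 = 28.08 μGy/h.

28.1 μGy/h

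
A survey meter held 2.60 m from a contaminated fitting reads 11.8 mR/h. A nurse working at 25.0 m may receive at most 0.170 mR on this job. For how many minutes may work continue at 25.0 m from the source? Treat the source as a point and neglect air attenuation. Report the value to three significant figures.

Intensity scales as (d₁/d₂)², so rate at 25.0 m:
11.8 × (2.60/25.0)² = 11.8 × 0.01082 = 0.1277 mR/h.
Stay time = 0.170 mR ÷ 0.1277 mR/h = 1.331 h = 79.86 min.

79.9 min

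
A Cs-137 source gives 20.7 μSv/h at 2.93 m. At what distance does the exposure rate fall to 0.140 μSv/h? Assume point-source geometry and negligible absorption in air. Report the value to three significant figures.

35.6 m

Intensity scales as (d₁/d₂)², so d₂ = d₁·√(I₁/I₂).
I₁/I₂ = 20.7/0.140 = 147.9, so d₂ = 2.93 × √147.9 = 35.63 m.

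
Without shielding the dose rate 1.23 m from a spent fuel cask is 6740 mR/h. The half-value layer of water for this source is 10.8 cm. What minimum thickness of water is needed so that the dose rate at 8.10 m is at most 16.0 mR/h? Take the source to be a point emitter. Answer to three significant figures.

At 8.10 m, distance alone gives 6740 × (1.23/8.10)² = 6740 × 0.02306 = 155.4 mR/h.
Further attenuation needed: 155.4/16.0 = 9.713.
n = log₂(9.713) = 3.280 half-value layers.
Thickness = 3.280 × 10.8 cm = 35.42 cm.

35.4 cm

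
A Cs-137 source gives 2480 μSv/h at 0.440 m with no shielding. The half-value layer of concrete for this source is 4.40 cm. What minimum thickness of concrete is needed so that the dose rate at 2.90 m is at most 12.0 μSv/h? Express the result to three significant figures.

9.90 cm

At 2.90 m, distance alone gives 2480 × (0.440/2.90)² = 2480 × 0.02302 = 57.09 μSv/h.
Further attenuation needed: 57.09/12.0 = 4.758.
n = log₂(4.758) = 2.250 half-value layers.
Thickness = 2.250 × 4.40 cm = 9.900 cm.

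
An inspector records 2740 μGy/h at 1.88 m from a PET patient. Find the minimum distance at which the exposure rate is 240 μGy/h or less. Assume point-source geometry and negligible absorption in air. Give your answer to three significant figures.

Since intensity falls as 1/r², d₂ = d₁·√(I₁/I₂).
I₁/I₂ = 2740/240 = 11.42, so d₂ = 1.88 × √11.42 = 6.353 m.

6.35 m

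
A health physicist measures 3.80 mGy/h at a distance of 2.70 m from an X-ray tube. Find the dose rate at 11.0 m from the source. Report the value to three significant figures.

Using I₁d₁² = I₂d₂², the rate at 11.0 m is
3.80 × (2.70/11.0)² = 3.80 × 0.06025 = 0.2289 mGy/h.

0.229 mGy/h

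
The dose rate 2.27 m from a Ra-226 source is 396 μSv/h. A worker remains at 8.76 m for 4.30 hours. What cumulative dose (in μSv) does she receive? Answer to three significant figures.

114 μSv

Since intensity falls as 1/r², rate at 8.76 m:
396 × (2.27/8.76)² = 396 × 0.06715 = 26.59 μSv/h.
Dose = rate × time = 26.59 μSv/h × 4.300 h = 114.3 μSv.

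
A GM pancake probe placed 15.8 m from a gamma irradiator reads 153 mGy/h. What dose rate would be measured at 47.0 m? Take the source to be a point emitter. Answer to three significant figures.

17.3 mGy/h

Using I₁d₁² = I₂d₂², scaling from 15.8 m to 47.0 m:
153 × (15.8/47.0)² = 153 × 0.1130 = 17.29 mGy/h.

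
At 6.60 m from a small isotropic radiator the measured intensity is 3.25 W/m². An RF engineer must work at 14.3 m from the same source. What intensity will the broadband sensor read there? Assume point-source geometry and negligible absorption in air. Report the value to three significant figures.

Applying the 1/r² law, scaling from 6.60 m to 14.3 m:
3.25 × (6.60/14.3)² = 3.25 × 0.2130 = 0.6923 W/m².

0.692 W/m²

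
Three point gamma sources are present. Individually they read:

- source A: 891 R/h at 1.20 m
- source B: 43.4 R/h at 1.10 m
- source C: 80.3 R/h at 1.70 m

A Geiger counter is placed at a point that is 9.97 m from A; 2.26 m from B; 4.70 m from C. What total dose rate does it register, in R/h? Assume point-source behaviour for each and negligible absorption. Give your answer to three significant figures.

33.7 R/h

Each source contributes Iᵢ·(dᵢ/rᵢ)²; contributions add.
A: 891 × (1.20/9.97)² = 12.91 R/h
B: 43.4 × (1.10/2.26)² = 10.28 R/h
C: 80.3 × (1.70/4.70)² = 10.51 R/h
Total = 12.91 + 10.28 + 10.51 = 33.70 R/h.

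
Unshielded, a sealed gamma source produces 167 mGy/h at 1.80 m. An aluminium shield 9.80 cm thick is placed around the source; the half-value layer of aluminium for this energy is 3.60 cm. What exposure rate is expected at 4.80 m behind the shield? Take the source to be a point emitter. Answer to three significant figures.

Distance alone: 167 × (1.80/4.80)² = 167 × 0.1406 = 23.48 mGy/h.
Shield: 9.80/3.60 = 2.722 half-value layers → attenuation 2^(−2.722) = 0.1516.
Combined: 23.48 × 0.1516 = 3.560 mGy/h.

3.56 mGy/h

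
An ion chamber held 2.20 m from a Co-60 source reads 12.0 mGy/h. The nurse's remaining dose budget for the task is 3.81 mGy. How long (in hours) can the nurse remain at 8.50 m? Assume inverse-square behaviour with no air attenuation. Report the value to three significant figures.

4.74 h

Intensity scales as (d₁/d₂)², so rate at 8.50 m:
12.0 × (2.20/8.50)² = 12.0 × 0.06699 = 0.8039 mGy/h.
Stay time = 3.81 mGy ÷ 0.8039 mGy/h = 4.739 h.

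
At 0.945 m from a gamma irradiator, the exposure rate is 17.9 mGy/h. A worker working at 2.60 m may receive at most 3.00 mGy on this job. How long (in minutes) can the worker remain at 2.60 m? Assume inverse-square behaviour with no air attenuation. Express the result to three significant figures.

76.1 min

Intensity scales as (d₁/d₂)², so rate at 2.60 m:
(0.945/2.60)² = 0.1321, so 17.9 × 0.1321 = 2.365 mGy/h.
Stay time = 3.00 mGy ÷ 2.365 mGy/h = 1.268 h = 76.08 min.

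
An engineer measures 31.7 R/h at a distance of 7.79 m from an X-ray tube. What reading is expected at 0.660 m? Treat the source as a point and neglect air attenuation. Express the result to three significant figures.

Applying the 1/r² law, the rate at 0.660 m is
31.7 × (7.79/0.660)² = 31.7 × 139.3 = 4416 R/h.

4420 R/h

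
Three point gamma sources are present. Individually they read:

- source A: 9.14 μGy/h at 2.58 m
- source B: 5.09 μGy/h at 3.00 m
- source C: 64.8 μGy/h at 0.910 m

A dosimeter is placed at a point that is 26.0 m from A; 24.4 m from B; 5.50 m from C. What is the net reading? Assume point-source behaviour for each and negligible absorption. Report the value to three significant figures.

1.94 μGy/h

By superposition, sum each source's inverse-square contribution:
A: 9.14 × (2.58/26.0)² = 0.09000 μGy/h
B: 5.09 × (3.00/24.4)² = 0.07695 μGy/h
C: 64.8 × (0.910/5.50)² = 1.774 μGy/h
Total = 0.09000 + 0.07695 + 1.774 = 1.941 μGy/h.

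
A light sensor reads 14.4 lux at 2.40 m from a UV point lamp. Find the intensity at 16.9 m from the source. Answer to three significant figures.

0.290 lux

By the inverse-square law, the rate at 16.9 m is
(2.40/16.9)² = 0.02017, so 14.4 × 0.02017 = 0.2904 lux.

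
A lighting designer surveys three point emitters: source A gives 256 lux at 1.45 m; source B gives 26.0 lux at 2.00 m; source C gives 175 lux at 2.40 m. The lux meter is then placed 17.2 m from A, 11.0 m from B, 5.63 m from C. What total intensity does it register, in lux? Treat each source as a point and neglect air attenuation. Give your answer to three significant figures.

34.5 lux

Each source contributes Iᵢ·(dᵢ/rᵢ)²; contributions add.
A: 256 × (1.45/17.2)² = 1.819 lux
B: 26.0 × (2.00/11.0)² = 0.8595 lux
C: 175 × (2.40/5.63)² = 31.80 lux
Total = 1.819 + 0.8595 + 31.80 = 34.48 lux.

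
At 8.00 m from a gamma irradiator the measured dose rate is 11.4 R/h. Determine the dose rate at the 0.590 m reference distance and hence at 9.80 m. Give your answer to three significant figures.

2100 R/h; 7.60 R/h

Intensity scales as (d₁/d₂)², so
At 0.590 m: 11.4 × (8.00/0.590)² = 11.4 × 183.9 = 2096 R/h
At 9.80 m: 2096 × (0.590/9.80)² = 2096 × 0.003625 = 7.598 R/h.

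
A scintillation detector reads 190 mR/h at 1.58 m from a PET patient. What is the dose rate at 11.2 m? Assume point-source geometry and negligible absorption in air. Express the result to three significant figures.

Since intensity falls as 1/r², the rate at 11.2 m is
190 × (1.58/11.2)² = 190 × 0.01990 = 3.781 mR/h.

3.78 mR/h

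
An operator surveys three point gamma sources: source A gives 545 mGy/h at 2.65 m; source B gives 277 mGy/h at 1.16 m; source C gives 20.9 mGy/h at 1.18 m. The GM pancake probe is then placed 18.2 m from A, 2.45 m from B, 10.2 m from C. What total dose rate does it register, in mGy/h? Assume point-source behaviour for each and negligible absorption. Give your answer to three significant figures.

By superposition, sum each source's inverse-square contribution:
A: 545 × (2.65/18.2)² = 11.55 mGy/h
B: 277 × (1.16/2.45)² = 62.10 mGy/h
C: 20.9 × (1.18/10.2)² = 0.2797 mGy/h
Total = 11.55 + 62.10 + 0.2797 = 73.93 mGy/h.

73.9 mGy/h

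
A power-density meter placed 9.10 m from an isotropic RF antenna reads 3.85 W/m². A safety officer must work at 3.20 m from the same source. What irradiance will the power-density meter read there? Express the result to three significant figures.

31.1 W/m²

Applying the 1/r² law, scaling from 9.10 m to 3.20 m:
3.85 × (9.10/3.20)² = 3.85 × 8.087 = 31.13 W/m².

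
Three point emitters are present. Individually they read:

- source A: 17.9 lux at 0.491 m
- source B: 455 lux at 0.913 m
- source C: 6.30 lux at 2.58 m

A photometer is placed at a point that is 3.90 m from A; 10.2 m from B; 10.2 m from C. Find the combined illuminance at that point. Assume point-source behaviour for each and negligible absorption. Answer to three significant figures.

4.33 lux

Each source contributes Iᵢ·(dᵢ/rᵢ)²; contributions add.
A: 17.9 × (0.491/3.90)² = 0.2837 lux
B: 455 × (0.913/10.2)² = 3.645 lux
C: 6.30 × (2.58/10.2)² = 0.4031 lux
Total = 0.2837 + 3.645 + 0.4031 = 4.332 lux.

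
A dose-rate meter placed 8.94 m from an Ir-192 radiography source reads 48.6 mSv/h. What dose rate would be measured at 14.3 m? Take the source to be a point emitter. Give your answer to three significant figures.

Intensity scales as (d₁/d₂)², so scaling from 8.94 m to 14.3 m:
(8.94/14.3)² = 0.3908, so 48.6 × 0.3908 = 18.99 mSv/h.

19.0 mSv/h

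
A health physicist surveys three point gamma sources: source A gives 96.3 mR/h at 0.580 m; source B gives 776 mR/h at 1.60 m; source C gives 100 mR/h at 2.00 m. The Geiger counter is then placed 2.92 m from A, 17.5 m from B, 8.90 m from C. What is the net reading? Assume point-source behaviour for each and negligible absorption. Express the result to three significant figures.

15.3 mR/h

By superposition, sum each source's inverse-square contribution:
A: 96.3 × (0.580/2.92)² = 3.799 mR/h
B: 776 × (1.60/17.5)² = 6.487 mR/h
C: 100 × (2.00/8.90)² = 5.050 mR/h
Total = 3.799 + 6.487 + 5.050 = 15.34 mR/h.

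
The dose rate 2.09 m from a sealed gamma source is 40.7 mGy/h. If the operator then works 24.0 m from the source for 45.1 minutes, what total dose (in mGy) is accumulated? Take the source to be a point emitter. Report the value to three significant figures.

0.232 mGy

Intensity scales as (d₁/d₂)², so rate at 24.0 m:
40.7 × (2.09/24.0)² = 40.7 × 0.007584 = 0.3087 mGy/h.
Dose = rate × time = 0.3087 mGy/h × 0.7517 h = 0.2320 mGy.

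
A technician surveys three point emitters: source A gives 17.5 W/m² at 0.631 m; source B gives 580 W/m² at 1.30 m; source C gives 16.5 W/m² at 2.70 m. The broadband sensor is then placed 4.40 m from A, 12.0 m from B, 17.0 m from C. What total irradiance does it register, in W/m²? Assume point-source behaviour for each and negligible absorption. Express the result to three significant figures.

Each source contributes Iᵢ·(dᵢ/rᵢ)²; contributions add.
A: 17.5 × (0.631/4.40)² = 0.3599 W/m²
B: 580 × (1.30/12.0)² = 6.807 W/m²
C: 16.5 × (2.70/17.0)² = 0.4162 W/m²
Total = 0.3599 + 6.807 + 0.4162 = 7.583 W/m².

7.58 W/m²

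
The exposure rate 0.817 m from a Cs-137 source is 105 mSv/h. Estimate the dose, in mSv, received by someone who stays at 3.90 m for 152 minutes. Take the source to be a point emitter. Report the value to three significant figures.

Intensity scales as (d₁/d₂)², so rate at 3.90 m:
105 × (0.817/3.90)² = 105 × 0.04388 = 4.607 mSv/h.
Dose = rate × time = 4.607 mSv/h × 2.533 h = 11.67 mSv.

11.7 mSv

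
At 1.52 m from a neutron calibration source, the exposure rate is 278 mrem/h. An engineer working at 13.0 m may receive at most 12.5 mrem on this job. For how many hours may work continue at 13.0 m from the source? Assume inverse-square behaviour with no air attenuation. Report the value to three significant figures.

By the inverse-square law, rate at 13.0 m:
278 × (1.52/13.0)² = 278 × 0.01367 = 3.800 mrem/h.
Stay time = 12.5 mrem ÷ 3.800 mrem/h = 3.289 h.

3.29 h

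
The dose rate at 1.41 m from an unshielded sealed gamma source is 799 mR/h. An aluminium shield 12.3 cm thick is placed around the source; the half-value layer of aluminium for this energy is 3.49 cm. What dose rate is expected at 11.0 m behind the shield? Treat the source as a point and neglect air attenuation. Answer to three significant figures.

Distance alone: (1.41/11.0)² = 0.01643, so 799 × 0.01643 = 13.13 mR/h.
Shield: 12.3/3.49 = 3.524 half-value layers → attenuation 2^(−3.524) = 0.08693.
Combined: 13.13 × 0.08693 = 1.141 mR/h.

1.14 mR/h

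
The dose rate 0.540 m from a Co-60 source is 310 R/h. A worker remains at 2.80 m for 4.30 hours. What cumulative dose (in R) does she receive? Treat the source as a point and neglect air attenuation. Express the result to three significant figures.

By the inverse-square law, rate at 2.80 m:
310 × (0.540/2.80)² = 310 × 0.03719 = 11.53 R/h.
Dose = rate × time = 11.53 R/h × 4.300 h = 49.58 R.

49.6 R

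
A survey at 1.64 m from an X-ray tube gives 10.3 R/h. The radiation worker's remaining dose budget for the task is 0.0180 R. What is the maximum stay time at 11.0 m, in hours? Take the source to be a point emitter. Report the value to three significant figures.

0.0786 h

Using I₁d₁² = I₂d₂², rate at 11.0 m:
(1.64/11.0)² = 0.02223, so 10.3 × 0.02223 = 0.2290 R/h.
Stay time = 0.0180 R ÷ 0.2290 R/h = 0.07860 h.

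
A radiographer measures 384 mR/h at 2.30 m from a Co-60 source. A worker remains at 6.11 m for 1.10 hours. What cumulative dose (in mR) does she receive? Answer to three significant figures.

Intensity scales as (d₁/d₂)², so rate at 6.11 m:
(2.30/6.11)² = 0.1417, so 384 × 0.1417 = 54.41 mR/h.
Dose = rate × time = 54.41 mR/h × 1.100 h = 59.85 mR.

59.9 mR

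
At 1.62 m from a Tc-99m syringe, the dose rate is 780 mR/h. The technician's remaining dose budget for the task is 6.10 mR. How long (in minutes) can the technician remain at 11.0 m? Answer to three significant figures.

21.6 min

By the inverse-square law, rate at 11.0 m:
780 × (1.62/11.0)² = 780 × 0.02169 = 16.92 mR/h.
Stay time = 6.10 mR ÷ 16.92 mR/h = 0.3605 h = 21.63 min.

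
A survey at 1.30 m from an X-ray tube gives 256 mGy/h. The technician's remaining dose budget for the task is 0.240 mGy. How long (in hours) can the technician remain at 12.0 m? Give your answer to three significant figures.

0.0799 h

Intensity scales as (d₁/d₂)², so rate at 12.0 m:
256 × (1.30/12.0)² = 256 × 0.01174 = 3.005 mGy/h.
Stay time = 0.240 mGy ÷ 3.005 mGy/h = 0.07987 h.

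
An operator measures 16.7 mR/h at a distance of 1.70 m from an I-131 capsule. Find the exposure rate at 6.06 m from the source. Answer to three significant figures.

By the inverse-square law, the rate at 6.06 m is
16.7 × (1.70/6.06)² = 16.7 × 0.07870 = 1.314 mR/h.

1.31 mR/h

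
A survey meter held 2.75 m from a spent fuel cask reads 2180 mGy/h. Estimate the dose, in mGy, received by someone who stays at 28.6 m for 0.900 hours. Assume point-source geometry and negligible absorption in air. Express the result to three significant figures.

18.1 mGy

By the inverse-square law, rate at 28.6 m:
2180 × (2.75/28.6)² = 2180 × 0.009246 = 20.16 mGy/h.
Dose = rate × time = 20.16 mGy/h × 0.9000 h = 18.14 mGy.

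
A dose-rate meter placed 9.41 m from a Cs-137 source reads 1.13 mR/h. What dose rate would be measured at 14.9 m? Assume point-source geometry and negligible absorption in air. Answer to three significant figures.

0.451 mR/h

By the inverse-square law, scaling from 9.41 m to 14.9 m:
(9.41/14.9)² = 0.3988, so 1.13 × 0.3988 = 0.4506 mR/h.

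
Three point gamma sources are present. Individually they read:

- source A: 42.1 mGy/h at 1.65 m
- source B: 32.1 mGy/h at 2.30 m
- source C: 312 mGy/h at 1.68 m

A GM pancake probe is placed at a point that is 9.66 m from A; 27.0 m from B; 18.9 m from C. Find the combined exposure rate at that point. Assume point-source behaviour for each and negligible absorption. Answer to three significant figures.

Each source contributes Iᵢ·(dᵢ/rᵢ)²; contributions add.
A: 42.1 × (1.65/9.66)² = 1.228 mGy/h
B: 32.1 × (2.30/27.0)² = 0.2329 mGy/h
C: 312 × (1.68/18.9)² = 2.465 mGy/h
Total = 1.228 + 0.2329 + 2.465 = 3.926 mGy/h.

3.93 mGy/h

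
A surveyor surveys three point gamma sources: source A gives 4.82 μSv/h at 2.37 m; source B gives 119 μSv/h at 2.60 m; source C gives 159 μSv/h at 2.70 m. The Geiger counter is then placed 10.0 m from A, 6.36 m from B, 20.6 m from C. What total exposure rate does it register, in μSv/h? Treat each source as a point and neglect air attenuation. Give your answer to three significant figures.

22.9 μSv/h

Each source contributes Iᵢ·(dᵢ/rᵢ)²; contributions add.
A: 4.82 × (2.37/10.0)² = 0.2707 μSv/h
B: 119 × (2.60/6.36)² = 19.89 μSv/h
C: 159 × (2.70/20.6)² = 2.731 μSv/h
Total = 0.2707 + 19.89 + 2.731 = 22.89 μSv/h.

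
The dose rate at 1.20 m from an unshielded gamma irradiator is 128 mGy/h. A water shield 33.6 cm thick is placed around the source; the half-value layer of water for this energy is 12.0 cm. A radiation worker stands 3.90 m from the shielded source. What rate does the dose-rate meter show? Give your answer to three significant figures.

Distance alone: (1.20/3.90)² = 0.09467, so 128 × 0.09467 = 12.12 mGy/h.
Shield: 33.6/12.0 = 2.800 half-value layers → attenuation 2^(−2.800) = 0.1436.
Combined: 12.12 × 0.1436 = 1.740 mGy/h.

1.74 mGy/h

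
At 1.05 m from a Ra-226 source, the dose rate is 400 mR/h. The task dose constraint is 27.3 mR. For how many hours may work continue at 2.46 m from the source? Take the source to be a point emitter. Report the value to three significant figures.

0.375 h

Since intensity falls as 1/r², rate at 2.46 m:
(1.05/2.46)² = 0.1822, so 400 × 0.1822 = 72.88 mR/h.
Stay time = 27.3 mR ÷ 72.88 mR/h = 0.3746 h.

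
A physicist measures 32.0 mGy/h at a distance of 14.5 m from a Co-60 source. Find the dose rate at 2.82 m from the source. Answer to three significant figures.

846 mGy/h

Using I₁d₁² = I₂d₂², the rate at 2.82 m is
(14.5/2.82)² = 26.44, so 32.0 × 26.44 = 846.1 mGy/h.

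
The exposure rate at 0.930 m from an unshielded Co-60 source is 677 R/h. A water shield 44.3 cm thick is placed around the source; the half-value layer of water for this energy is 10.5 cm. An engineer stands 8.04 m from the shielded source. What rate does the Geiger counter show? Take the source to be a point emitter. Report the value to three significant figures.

0.486 R/h

Distance alone: (0.930/8.04)² = 0.01338, so 677 × 0.01338 = 9.058 R/h.
Shield: 44.3/10.5 = 4.219 half-value layers → attenuation 2^(−4.219) = 0.05370.
Combined: 9.058 × 0.05370 = 0.4864 R/h.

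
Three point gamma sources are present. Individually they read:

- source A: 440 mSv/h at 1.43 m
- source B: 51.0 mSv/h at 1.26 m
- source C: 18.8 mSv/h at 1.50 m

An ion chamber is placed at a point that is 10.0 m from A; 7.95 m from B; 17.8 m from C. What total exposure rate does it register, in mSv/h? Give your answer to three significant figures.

Each source contributes Iᵢ·(dᵢ/rᵢ)²; contributions add.
A: 440 × (1.43/10.0)² = 8.998 mSv/h
B: 51.0 × (1.26/7.95)² = 1.281 mSv/h
C: 18.8 × (1.50/17.8)² = 0.1335 mSv/h
Total = 8.998 + 1.281 + 0.1335 = 10.41 mSv/h.

10.4 mSv/h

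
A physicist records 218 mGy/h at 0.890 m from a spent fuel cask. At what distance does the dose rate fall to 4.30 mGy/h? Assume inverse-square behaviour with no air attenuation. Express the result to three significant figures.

Applying the 1/r² law, d₂ = d₁·√(I₁/I₂).
I₁/I₂ = 218/4.30 = 50.70, so d₂ = 0.890 × √50.70 = 6.337 m.

6.34 m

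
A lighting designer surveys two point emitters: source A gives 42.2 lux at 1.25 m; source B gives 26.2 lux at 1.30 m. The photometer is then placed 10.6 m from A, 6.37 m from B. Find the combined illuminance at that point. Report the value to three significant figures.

By superposition, sum each source's inverse-square contribution:
A: 42.2 × (1.25/10.6)² = 0.5868 lux
B: 26.2 × (1.30/6.37)² = 1.091 lux
Total = 0.5868 + 1.091 = 1.678 lux.

1.68 lux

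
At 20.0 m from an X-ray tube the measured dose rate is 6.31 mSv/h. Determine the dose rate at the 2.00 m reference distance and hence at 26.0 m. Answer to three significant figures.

By the inverse-square law,
At 2.00 m: (20.0/2.00)² = 100.0, so 6.31 × 100.0 = 631.0 mSv/h
At 26.0 m: (2.00/26.0)² = 0.005917, so 631.0 × 0.005917 = 3.734 mSv/h.

631 mSv/h; 3.73 mSv/h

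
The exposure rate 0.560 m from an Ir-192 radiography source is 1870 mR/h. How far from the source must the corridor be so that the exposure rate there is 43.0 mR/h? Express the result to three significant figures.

3.69 m

Intensity scales as (d₁/d₂)², so d₂ = d₁·√(I₁/I₂).
I₁/I₂ = 1870/43.0 = 43.49, so d₂ = 0.560 × √43.49 = 3.693 m.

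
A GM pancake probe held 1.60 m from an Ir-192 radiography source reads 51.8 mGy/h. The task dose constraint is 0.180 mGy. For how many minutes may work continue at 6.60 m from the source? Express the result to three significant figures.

Applying the 1/r² law, rate at 6.60 m:
51.8 × (1.60/6.60)² = 51.8 × 0.05877 = 3.044 mGy/h.
Stay time = 0.180 mGy ÷ 3.044 mGy/h = 0.05913 h = 3.548 min.

3.55 min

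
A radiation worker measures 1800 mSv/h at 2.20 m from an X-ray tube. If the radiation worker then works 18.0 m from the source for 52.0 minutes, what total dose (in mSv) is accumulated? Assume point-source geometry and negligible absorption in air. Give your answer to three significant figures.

Since intensity falls as 1/r², rate at 18.0 m:
1800 × (2.20/18.0)² = 1800 × 0.01494 = 26.89 mSv/h.
Dose = rate × time = 26.89 mSv/h × 0.8667 h = 23.31 mSv.

23.3 mSv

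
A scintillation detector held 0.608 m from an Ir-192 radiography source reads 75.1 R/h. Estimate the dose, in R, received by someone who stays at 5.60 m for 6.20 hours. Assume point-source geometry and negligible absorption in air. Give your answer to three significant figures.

5.49 R

By the inverse-square law, rate at 5.60 m:
(0.608/5.60)² = 0.01179, so 75.1 × 0.01179 = 0.8854 R/h.
Dose = rate × time = 0.8854 R/h × 6.200 h = 5.489 R.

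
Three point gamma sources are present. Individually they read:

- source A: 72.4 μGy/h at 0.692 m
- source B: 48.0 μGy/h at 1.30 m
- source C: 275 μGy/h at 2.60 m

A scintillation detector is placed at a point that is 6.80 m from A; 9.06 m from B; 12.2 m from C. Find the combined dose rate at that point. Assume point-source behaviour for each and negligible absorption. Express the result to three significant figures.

By superposition, sum each source's inverse-square contribution:
A: 72.4 × (0.692/6.80)² = 0.7498 μGy/h
B: 48.0 × (1.30/9.06)² = 0.9883 μGy/h
C: 275 × (2.60/12.2)² = 12.49 μGy/h
Total = 0.7498 + 0.9883 + 12.49 = 14.23 μGy/h.

14.2 μGy/h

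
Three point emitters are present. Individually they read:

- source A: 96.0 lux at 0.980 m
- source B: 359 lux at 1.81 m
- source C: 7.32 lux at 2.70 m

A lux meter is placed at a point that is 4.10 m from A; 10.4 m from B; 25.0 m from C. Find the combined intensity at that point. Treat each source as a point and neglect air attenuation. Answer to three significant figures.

Each source contributes Iᵢ·(dᵢ/rᵢ)²; contributions add.
A: 96.0 × (0.980/4.10)² = 5.485 lux
B: 359 × (1.81/10.4)² = 10.87 lux
C: 7.32 × (2.70/25.0)² = 0.08538 lux
Total = 5.485 + 10.87 + 0.08538 = 16.44 lux.

16.4 lux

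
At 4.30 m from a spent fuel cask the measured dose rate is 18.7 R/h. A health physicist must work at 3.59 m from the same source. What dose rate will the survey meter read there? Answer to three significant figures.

Since intensity falls as 1/r², scaling from 4.30 m to 3.59 m:
18.7 × (4.30/3.59)² = 18.7 × 1.435 = 26.83 R/h.

26.8 R/h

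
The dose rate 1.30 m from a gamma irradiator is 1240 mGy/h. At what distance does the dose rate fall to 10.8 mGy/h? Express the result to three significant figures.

Since intensity falls as 1/r², d₂ = d₁·√(I₁/I₂).
I₁/I₂ = 1240/10.8 = 114.8, so d₂ = 1.30 × √114.8 = 13.93 m.

13.9 m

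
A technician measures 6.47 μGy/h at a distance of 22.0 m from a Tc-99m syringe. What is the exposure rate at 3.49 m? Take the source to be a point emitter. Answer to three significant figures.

Applying the 1/r² law, the rate at 3.49 m is
(22.0/3.49)² = 39.74, so 6.47 × 39.74 = 257.1 μGy/h.

257 μGy/h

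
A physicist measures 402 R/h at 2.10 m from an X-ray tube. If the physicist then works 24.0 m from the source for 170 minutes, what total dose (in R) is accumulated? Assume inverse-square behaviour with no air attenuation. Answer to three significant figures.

8.72 R

By the inverse-square law, rate at 24.0 m:
(2.10/24.0)² = 0.007656, so 402 × 0.007656 = 3.078 R/h.
Dose = rate × time = 3.078 R/h × 2.833 h = 8.720 R.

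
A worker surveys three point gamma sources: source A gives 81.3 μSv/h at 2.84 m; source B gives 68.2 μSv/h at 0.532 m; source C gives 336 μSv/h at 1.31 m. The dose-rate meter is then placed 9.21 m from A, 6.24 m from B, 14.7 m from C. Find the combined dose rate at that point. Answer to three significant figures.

Each source contributes Iᵢ·(dᵢ/rᵢ)²; contributions add.
A: 81.3 × (2.84/9.21)² = 7.731 μSv/h
B: 68.2 × (0.532/6.24)² = 0.4957 μSv/h
C: 336 × (1.31/14.7)² = 2.668 μSv/h
Total = 7.731 + 0.4957 + 2.668 = 10.89 μSv/h.

10.9 μSv/h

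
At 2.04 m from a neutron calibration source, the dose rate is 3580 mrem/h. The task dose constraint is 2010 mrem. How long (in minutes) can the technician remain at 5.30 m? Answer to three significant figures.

Intensity scales as (d₁/d₂)², so rate at 5.30 m:
(2.04/5.30)² = 0.1482, so 3580 × 0.1482 = 530.6 mrem/h.
Stay time = 2010 mrem ÷ 530.6 mrem/h = 3.788 h = 227.3 min.

227 min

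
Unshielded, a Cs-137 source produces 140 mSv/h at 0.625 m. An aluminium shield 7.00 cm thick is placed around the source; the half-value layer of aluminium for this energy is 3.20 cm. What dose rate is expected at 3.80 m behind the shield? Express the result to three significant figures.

0.831 mSv/h

Distance alone: (0.625/3.80)² = 0.02705, so 140 × 0.02705 = 3.787 mSv/h.
Shield: 7.00/3.20 = 2.188 half-value layers → attenuation 2^(−2.188) = 0.2195.
Combined: 3.787 × 0.2195 = 0.8312 mSv/h.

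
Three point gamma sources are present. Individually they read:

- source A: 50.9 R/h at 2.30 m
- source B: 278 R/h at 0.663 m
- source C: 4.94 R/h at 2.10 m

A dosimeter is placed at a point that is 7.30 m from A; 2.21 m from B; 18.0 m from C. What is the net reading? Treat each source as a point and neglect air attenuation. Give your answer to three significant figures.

By superposition, sum each source's inverse-square contribution:
A: 50.9 × (2.30/7.30)² = 5.053 R/h
B: 278 × (0.663/2.21)² = 25.02 R/h
C: 4.94 × (2.10/18.0)² = 0.06724 R/h
Total = 5.053 + 25.02 + 0.06724 = 30.14 R/h.

30.1 R/h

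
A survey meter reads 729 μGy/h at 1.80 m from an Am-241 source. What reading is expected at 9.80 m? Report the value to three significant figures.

24.6 μGy/h

Applying the 1/r² law, the rate at 9.80 m is
(1.80/9.80)² = 0.03374, so 729 × 0.03374 = 24.60 μGy/h.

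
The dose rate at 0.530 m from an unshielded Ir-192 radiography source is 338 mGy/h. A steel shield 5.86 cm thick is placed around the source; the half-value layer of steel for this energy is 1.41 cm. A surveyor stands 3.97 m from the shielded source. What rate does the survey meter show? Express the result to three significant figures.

Distance alone: 338 × (0.530/3.97)² = 338 × 0.01782 = 6.023 mGy/h.
Shield: 5.86/1.41 = 4.156 half-value layers → attenuation 2^(−4.156) = 0.05609.
Combined: 6.023 × 0.05609 = 0.3378 mGy/h.

0.338 mGy/h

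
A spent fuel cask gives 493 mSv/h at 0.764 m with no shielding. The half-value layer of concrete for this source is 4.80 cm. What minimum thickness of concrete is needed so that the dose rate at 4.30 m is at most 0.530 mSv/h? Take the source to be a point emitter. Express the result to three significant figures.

23.4 cm

At 4.30 m, distance alone gives 493 × (0.764/4.30)² = 493 × 0.03157 = 15.56 mSv/h.
Further attenuation needed: 15.56/0.530 = 29.36.
n = log₂(29.36) = 4.876 half-value layers.
Thickness = 4.876 × 4.80 cm = 23.40 cm.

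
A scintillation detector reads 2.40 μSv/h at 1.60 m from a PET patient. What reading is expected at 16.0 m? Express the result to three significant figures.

Using I₁d₁² = I₂d₂², the rate at 16.0 m is
(1.60/16.0)² = 0.01000, so 2.40 × 0.01000 = 0.02400 μSv/h.

0.0240 μSv/h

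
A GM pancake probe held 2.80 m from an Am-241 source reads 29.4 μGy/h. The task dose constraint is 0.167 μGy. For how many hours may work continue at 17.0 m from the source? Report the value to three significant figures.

0.209 h

Applying the 1/r² law, rate at 17.0 m:
29.4 × (2.80/17.0)² = 29.4 × 0.02713 = 0.7976 μGy/h.
Stay time = 0.167 μGy ÷ 0.7976 μGy/h = 0.2094 h.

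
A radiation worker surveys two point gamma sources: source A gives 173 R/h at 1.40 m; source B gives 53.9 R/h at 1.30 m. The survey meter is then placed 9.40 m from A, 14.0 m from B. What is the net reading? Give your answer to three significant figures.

By superposition, sum each source's inverse-square contribution:
A: 173 × (1.40/9.40)² = 3.837 R/h
B: 53.9 × (1.30/14.0)² = 0.4648 R/h
Total = 3.837 + 0.4648 = 4.302 R/h.

4.30 R/h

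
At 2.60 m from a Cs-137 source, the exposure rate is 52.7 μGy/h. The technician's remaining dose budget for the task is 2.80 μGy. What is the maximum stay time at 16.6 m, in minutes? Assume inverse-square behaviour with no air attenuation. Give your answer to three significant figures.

Since intensity falls as 1/r², rate at 16.6 m:
52.7 × (2.60/16.6)² = 52.7 × 0.02453 = 1.293 μGy/h.
Stay time = 2.80 μGy ÷ 1.293 μGy/h = 2.166 h = 130.0 min.

130 min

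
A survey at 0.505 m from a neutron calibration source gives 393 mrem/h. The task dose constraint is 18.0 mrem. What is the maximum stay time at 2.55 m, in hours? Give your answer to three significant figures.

1.17 h

Using I₁d₁² = I₂d₂², rate at 2.55 m:
(0.505/2.55)² = 0.03922, so 393 × 0.03922 = 15.41 mrem/h.
Stay time = 18.0 mrem ÷ 15.41 mrem/h = 1.168 h.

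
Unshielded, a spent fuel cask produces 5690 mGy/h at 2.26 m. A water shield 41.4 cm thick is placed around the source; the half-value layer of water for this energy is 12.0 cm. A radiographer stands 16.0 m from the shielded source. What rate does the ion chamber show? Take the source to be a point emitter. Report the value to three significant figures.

10.4 mGy/h

Distance alone: 5690 × (2.26/16.0)² = 5690 × 0.01995 = 113.5 mGy/h.
Shield: 41.4/12.0 = 3.450 half-value layers → attenuation 2^(−3.450) = 0.09151.
Combined: 113.5 × 0.09151 = 10.39 mGy/h.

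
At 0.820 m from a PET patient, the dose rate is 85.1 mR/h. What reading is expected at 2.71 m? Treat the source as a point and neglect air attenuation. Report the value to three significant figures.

Using I₁d₁² = I₂d₂², the rate at 2.71 m is
85.1 × (0.820/2.71)² = 85.1 × 0.09156 = 7.792 mR/h.

7.79 mR/h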